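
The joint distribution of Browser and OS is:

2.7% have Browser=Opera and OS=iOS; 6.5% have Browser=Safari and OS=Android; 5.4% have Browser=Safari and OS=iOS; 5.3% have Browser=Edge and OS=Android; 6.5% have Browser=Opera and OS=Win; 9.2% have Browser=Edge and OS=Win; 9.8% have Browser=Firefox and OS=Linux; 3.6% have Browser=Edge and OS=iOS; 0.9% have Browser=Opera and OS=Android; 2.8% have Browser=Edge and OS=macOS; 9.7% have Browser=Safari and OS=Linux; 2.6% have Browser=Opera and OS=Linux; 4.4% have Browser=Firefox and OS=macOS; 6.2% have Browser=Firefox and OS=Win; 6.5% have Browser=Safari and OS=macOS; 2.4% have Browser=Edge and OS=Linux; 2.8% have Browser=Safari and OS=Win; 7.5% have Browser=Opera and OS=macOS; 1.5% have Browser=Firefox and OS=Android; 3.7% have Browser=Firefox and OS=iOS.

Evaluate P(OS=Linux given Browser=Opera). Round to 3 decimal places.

P(Browser=Opera) = 0.065 + 0.075 + 0.026 + 0.027 + 0.009 = 0.202.
P(OS=Linux | Browser=Opera) = 0.026/0.202 = 0.129.

0.129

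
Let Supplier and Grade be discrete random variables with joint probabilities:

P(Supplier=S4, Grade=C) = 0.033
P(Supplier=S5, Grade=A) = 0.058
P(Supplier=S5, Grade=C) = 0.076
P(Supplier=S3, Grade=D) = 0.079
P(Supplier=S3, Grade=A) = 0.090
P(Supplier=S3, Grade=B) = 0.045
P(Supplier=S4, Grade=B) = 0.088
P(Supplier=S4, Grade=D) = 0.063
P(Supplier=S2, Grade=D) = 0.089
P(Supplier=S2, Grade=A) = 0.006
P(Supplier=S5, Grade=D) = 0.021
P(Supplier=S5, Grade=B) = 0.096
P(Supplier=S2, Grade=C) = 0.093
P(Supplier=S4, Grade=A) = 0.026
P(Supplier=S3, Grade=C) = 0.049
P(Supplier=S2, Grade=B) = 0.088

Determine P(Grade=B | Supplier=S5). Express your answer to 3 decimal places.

P(Supplier=S5) = 0.058 + 0.096 + 0.076 + 0.021 = 0.251.
P(Grade=B | Supplier=S5) = 0.096/0.251 = 0.382.

0.382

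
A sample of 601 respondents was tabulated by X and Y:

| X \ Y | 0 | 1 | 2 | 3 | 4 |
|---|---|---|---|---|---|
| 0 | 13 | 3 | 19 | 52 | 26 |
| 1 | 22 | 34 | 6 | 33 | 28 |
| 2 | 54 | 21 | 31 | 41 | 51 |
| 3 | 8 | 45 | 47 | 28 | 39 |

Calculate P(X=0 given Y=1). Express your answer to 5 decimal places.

Total with Y=1: 3 + 34 + 21 + 45 = 103.
P(X=0 | Y=1) = 3/103 = 0.02913.

0.02913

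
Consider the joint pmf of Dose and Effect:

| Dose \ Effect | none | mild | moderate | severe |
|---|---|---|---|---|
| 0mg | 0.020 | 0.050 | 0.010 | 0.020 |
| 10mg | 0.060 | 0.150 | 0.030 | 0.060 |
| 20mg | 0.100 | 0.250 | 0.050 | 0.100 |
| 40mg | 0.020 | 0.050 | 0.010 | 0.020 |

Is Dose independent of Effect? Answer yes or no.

yes

Every cell satisfies P(Dose,Effect) = P(Dose)·P(Effect). For instance P(Dose=20mg) = 0.500, P(Effect=none) = 0.200, and 0.500×0.200 = 0.100 matches the joint entry. So Dose and Effect are independent.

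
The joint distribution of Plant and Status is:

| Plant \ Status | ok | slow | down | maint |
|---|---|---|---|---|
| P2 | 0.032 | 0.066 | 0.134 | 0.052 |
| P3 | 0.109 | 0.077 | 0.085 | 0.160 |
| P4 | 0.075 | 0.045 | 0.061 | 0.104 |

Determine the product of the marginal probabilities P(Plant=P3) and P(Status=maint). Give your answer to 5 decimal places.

0.13620

P(Plant=P3) = 0.109 + 0.077 + 0.085 + 0.160 = 0.431.
P(Status=maint) = 0.052 + 0.160 + 0.104 = 0.316.
Product: 0.431 × 0.316 = 0.13620.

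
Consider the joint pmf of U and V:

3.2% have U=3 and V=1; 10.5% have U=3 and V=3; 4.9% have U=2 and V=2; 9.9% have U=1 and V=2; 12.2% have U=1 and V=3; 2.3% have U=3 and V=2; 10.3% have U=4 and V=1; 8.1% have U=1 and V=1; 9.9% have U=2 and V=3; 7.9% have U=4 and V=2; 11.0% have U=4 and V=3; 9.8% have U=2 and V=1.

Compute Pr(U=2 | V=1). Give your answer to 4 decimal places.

P(V=1) = 0.081 + 0.098 + 0.032 + 0.103 = 0.314.
P(U=2 | V=1) = 0.098/0.314 = 0.3121.

0.3121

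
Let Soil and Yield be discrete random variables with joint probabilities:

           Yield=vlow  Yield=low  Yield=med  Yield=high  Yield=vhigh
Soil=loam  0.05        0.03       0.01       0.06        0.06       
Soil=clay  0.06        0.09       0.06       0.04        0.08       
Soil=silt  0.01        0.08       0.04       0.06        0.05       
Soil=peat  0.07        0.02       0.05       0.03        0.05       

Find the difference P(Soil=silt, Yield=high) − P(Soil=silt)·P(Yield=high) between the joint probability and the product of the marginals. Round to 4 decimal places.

P(Soil=silt) = 0.01 + 0.08 + 0.04 + 0.06 + 0.05 = 0.24.
P(Yield=high) = 0.06 + 0.04 + 0.06 + 0.03 = 0.19.
P(Soil=silt, Yield=high) − P(Soil=silt)P(Yield=high) = 0.06 − 0.24×0.19 = 0.0144.

0.0144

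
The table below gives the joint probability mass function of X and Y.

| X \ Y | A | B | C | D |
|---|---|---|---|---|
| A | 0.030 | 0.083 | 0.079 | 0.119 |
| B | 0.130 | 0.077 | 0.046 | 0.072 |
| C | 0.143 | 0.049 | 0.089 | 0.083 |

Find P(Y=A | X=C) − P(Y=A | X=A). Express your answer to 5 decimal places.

P(X=C) = 0.143 + 0.049 + 0.089 + 0.083 = 0.364; P(Y=A | X=C) = 0.143/0.364 = 0.392857.
P(X=A) = 0.030 + 0.083 + 0.079 + 0.119 = 0.311; P(Y=A | X=A) = 0.030/0.311 = 0.096463.
Difference = 0.29639.

0.29639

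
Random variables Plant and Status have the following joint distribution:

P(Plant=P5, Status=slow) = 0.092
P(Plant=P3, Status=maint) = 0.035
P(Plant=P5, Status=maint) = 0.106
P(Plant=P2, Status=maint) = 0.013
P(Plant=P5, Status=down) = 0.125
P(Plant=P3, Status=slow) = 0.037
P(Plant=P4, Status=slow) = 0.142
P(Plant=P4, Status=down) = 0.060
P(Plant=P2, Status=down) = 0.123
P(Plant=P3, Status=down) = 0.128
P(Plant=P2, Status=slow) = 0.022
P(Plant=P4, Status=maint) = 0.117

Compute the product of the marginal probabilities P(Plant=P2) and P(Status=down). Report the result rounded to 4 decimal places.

P(Plant=P2) = 0.022 + 0.123 + 0.013 = 0.158.
P(Status=down) = 0.123 + 0.128 + 0.060 + 0.125 = 0.436.
Product: 0.158 × 0.436 = 0.0689.

0.0689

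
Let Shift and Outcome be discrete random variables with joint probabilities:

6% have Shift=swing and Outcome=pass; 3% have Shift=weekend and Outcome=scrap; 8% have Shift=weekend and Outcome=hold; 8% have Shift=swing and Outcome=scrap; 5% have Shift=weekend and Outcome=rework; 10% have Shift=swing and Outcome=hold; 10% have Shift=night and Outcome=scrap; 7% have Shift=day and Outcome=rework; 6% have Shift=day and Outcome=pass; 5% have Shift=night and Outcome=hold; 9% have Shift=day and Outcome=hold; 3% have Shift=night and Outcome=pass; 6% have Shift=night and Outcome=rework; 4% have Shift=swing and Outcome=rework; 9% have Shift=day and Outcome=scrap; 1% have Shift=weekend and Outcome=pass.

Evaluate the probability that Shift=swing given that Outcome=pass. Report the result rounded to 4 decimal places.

0.3750

P(Outcome=pass) = 0.06 + 0.06 + 0.03 + 0.01 = 0.16.
P(Shift=swing | Outcome=pass) = 0.06/0.16 = 0.3750.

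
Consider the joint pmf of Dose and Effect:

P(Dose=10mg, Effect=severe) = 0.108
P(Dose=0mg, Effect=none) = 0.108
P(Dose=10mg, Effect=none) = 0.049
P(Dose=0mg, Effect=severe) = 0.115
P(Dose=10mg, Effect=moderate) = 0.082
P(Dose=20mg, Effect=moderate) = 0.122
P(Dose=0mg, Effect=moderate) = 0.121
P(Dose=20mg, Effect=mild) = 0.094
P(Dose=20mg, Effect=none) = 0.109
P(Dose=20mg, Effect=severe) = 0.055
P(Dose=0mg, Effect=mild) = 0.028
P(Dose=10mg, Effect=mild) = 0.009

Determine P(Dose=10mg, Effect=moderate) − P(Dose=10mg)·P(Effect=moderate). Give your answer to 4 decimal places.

0.0014

P(Dose=10mg) = 0.049 + 0.009 + 0.082 + 0.108 = 0.248.
P(Effect=moderate) = 0.121 + 0.082 + 0.122 = 0.325.
P(Dose=10mg, Effect=moderate) − P(Dose=10mg)P(Effect=moderate) = 0.082 − 0.248×0.325 = 0.0014.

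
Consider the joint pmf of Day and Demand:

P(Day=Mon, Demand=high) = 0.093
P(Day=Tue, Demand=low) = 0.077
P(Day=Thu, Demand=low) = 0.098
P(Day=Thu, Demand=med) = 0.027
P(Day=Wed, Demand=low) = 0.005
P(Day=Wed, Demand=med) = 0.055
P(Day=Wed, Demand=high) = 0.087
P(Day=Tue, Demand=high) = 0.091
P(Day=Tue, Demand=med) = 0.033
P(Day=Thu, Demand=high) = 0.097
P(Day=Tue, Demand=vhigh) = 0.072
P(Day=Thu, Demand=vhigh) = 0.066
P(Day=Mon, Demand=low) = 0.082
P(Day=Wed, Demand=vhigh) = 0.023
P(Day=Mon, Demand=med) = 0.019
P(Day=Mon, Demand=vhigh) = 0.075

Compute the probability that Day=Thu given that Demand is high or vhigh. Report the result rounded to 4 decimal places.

0.2699

P(Demand=high) = 0.093 + 0.091 + 0.087 + 0.097 = 0.368.
P(Demand=vhigh) = 0.075 + 0.072 + 0.023 + 0.066 = 0.236.
P(Demand ∈ {high, vhigh}) = 0.368 + 0.236 = 0.604; P(Day=Thu, Demand ∈ {high, vhigh}) = 0.097 + 0.066 = 0.163.
P(Day=Thu | Demand ∈ {high, vhigh}) = 0.163/0.604 = 0.2699.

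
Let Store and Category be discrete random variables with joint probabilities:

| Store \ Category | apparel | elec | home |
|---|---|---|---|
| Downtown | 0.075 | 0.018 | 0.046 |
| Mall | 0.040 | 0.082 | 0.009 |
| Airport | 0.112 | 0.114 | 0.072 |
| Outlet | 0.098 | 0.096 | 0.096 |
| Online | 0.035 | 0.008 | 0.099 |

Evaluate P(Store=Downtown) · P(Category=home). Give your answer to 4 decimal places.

P(Store=Downtown) = 0.075 + 0.018 + 0.046 = 0.139.
P(Category=home) = 0.046 + 0.009 + 0.072 + 0.096 + 0.099 = 0.322.
Product: 0.139 × 0.322 = 0.0448.

0.0448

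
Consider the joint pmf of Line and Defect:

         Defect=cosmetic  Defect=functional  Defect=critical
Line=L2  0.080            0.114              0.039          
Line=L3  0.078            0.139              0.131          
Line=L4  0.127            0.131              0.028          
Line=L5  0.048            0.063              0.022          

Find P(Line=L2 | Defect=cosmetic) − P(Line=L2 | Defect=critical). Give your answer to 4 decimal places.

0.0630

P(Defect=cosmetic) = 0.080 + 0.078 + 0.127 + 0.048 = 0.333; P(Line=L2 | Defect=cosmetic) = 0.080/0.333 = 0.24024.
P(Defect=critical) = 0.039 + 0.131 + 0.028 + 0.022 = 0.220; P(Line=L2 | Defect=critical) = 0.039/0.220 = 0.17727.
Difference = 0.0630.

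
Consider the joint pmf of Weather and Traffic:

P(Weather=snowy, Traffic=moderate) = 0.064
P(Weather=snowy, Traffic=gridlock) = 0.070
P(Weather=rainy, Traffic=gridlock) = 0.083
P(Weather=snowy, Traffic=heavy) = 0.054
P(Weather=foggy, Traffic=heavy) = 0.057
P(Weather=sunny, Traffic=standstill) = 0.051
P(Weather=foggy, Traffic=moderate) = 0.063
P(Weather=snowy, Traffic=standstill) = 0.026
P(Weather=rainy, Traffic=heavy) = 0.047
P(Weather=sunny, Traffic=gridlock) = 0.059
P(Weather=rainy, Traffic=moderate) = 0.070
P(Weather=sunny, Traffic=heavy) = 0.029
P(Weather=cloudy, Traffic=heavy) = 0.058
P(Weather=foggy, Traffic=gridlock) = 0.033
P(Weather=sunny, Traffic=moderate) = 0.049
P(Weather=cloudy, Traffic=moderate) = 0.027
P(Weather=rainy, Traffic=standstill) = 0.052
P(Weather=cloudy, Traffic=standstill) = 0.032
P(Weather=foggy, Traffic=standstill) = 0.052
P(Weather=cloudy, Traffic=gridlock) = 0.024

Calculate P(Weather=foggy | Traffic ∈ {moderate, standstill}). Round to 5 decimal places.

P(Traffic=moderate) = 0.049 + 0.027 + 0.070 + 0.064 + 0.063 = 0.273.
P(Traffic=standstill) = 0.051 + 0.032 + 0.052 + 0.026 + 0.052 = 0.213.
P(Traffic ∈ {moderate, standstill}) = 0.273 + 0.213 = 0.486; P(Weather=foggy, Traffic ∈ {moderate, standstill}) = 0.063 + 0.052 = 0.115.
P(Weather=foggy | Traffic ∈ {moderate, standstill}) = 0.115/0.486 = 0.23663.

0.23663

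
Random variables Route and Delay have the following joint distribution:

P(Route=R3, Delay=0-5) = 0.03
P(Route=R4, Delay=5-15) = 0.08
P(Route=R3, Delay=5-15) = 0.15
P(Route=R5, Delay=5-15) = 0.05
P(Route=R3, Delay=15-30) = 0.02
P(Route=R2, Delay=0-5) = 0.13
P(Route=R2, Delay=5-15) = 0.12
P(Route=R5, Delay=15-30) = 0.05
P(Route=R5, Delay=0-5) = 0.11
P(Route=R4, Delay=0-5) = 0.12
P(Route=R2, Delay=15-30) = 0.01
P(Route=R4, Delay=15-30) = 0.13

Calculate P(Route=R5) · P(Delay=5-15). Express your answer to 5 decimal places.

0.08400

P(Route=R5) = 0.11 + 0.05 + 0.05 = 0.21.
P(Delay=5-15) = 0.12 + 0.15 + 0.08 + 0.05 = 0.40.
Product: 0.21 × 0.40 = 0.08400.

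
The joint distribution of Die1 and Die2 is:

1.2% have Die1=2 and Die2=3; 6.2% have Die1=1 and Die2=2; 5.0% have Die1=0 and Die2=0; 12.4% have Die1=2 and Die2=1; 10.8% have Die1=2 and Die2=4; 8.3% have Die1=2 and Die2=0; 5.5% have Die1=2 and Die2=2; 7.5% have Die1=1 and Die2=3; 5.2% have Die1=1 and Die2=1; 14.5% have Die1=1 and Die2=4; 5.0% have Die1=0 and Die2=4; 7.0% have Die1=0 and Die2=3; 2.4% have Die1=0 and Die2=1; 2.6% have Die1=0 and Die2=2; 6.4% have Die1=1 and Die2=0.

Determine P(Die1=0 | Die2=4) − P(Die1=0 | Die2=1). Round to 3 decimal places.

P(Die2=4) = 0.050 + 0.145 + 0.108 = 0.303; P(Die1=0 | Die2=4) = 0.050/0.303 = 0.1650.
P(Die2=1) = 0.024 + 0.052 + 0.124 = 0.200; P(Die1=0 | Die2=1) = 0.024/0.200 = 0.1200.
Difference = 0.045.

0.045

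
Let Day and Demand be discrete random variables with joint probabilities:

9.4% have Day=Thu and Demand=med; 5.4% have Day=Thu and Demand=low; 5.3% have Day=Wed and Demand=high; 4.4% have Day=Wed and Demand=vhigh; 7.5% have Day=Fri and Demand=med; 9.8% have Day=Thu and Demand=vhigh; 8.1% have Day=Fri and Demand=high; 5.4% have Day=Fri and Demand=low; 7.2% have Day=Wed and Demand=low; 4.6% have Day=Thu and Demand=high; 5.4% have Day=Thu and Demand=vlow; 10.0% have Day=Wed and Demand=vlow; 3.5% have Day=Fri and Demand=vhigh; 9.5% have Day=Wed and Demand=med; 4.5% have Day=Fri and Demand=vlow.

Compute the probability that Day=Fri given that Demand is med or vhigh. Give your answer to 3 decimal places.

0.249

P(Demand=med) = 0.095 + 0.094 + 0.075 = 0.264.
P(Demand=vhigh) = 0.044 + 0.098 + 0.035 = 0.177.
P(Demand ∈ {med, vhigh}) = 0.264 + 0.177 = 0.441; P(Day=Fri, Demand ∈ {med, vhigh}) = 0.075 + 0.035 = 0.110.
P(Day=Fri | Demand ∈ {med, vhigh}) = 0.110/0.441 = 0.249.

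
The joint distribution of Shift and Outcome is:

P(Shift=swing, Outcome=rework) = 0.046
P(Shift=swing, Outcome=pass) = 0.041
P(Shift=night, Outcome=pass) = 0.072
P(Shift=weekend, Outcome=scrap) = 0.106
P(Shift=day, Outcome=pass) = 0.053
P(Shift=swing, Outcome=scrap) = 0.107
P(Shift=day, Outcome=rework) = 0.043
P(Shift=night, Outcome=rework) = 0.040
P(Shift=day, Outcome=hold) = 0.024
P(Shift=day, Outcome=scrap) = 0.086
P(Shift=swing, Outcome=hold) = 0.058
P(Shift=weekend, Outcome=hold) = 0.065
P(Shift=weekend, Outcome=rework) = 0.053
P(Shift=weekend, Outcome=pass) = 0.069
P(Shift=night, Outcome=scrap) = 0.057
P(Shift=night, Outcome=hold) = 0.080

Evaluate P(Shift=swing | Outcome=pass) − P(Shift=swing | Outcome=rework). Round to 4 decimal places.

-0.0783

P(Outcome=pass) = 0.053 + 0.041 + 0.072 + 0.069 = 0.235; P(Shift=swing | Outcome=pass) = 0.041/0.235 = 0.17447.
P(Outcome=rework) = 0.043 + 0.046 + 0.040 + 0.053 = 0.182; P(Shift=swing | Outcome=rework) = 0.046/0.182 = 0.25275.
Difference = -0.0783.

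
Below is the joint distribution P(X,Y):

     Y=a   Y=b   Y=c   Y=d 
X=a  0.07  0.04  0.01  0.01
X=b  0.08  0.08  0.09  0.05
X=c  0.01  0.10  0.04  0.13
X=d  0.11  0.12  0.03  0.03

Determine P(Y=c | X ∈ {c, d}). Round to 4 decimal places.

P(X=c) = 0.01 + 0.10 + 0.04 + 0.13 = 0.28.
P(X=d) = 0.11 + 0.12 + 0.03 + 0.03 = 0.29.
P(X ∈ {c, d}) = 0.28 + 0.29 = 0.57; P(Y=c, X ∈ {c, d}) = 0.04 + 0.03 = 0.07.
P(Y=c | X ∈ {c, d}) = 0.07/0.57 = 0.1228.

0.1228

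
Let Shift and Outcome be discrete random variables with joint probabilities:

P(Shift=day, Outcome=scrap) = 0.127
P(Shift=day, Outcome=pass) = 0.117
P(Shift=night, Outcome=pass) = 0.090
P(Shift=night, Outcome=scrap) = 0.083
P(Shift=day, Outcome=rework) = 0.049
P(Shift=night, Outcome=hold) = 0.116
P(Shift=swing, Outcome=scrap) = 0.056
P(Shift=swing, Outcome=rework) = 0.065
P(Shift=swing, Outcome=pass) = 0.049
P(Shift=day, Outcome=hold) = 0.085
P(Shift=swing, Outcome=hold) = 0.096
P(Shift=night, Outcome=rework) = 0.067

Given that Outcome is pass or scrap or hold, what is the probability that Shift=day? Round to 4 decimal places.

0.4017

P(Outcome=pass) = 0.117 + 0.049 + 0.090 = 0.256.
P(Outcome=scrap) = 0.127 + 0.056 + 0.083 = 0.266.
P(Outcome=hold) = 0.085 + 0.096 + 0.116 = 0.297.
P(Outcome ∈ {pass, scrap, hold}) = 0.256 + 0.266 + 0.297 = 0.819; P(Shift=day, Outcome ∈ {pass, scrap, hold}) = 0.117 + 0.127 + 0.085 = 0.329.
P(Shift=day | Outcome ∈ {pass, scrap, hold}) = 0.329/0.819 = 0.4017.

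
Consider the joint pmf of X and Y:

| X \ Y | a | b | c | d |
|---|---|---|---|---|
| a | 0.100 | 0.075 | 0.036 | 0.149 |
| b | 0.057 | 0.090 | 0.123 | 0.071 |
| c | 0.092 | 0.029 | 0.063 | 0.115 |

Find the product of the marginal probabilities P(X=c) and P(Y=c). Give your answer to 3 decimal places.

0.066

P(X=c) = 0.092 + 0.029 + 0.063 + 0.115 = 0.299.
P(Y=c) = 0.036 + 0.123 + 0.063 = 0.222.
Product: 0.299 × 0.222 = 0.066.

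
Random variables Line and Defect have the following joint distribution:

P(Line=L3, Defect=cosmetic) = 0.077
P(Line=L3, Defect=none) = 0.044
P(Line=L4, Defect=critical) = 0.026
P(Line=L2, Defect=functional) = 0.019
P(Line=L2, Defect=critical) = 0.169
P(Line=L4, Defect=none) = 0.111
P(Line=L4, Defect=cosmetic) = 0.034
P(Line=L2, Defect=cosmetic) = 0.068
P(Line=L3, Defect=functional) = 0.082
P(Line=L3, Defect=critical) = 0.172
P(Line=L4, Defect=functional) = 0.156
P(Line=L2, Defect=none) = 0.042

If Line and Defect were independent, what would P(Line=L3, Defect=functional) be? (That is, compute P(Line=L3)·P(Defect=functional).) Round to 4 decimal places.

P(Line=L3) = 0.044 + 0.077 + 0.082 + 0.172 = 0.375.
P(Defect=functional) = 0.019 + 0.082 + 0.156 = 0.257.
Product: 0.375 × 0.257 = 0.0964.

0.0964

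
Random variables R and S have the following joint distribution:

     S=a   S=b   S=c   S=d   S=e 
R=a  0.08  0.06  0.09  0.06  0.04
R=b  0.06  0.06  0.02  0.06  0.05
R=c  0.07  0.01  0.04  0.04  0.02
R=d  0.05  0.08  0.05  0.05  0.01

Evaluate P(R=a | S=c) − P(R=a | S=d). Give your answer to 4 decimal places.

0.1643

P(S=c) = 0.09 + 0.02 + 0.04 + 0.05 = 0.20; P(R=a | S=c) = 0.09/0.20 = 0.45000.
P(S=d) = 0.06 + 0.06 + 0.04 + 0.05 = 0.21; P(R=a | S=d) = 0.06/0.21 = 0.28571.
Difference = 0.1643.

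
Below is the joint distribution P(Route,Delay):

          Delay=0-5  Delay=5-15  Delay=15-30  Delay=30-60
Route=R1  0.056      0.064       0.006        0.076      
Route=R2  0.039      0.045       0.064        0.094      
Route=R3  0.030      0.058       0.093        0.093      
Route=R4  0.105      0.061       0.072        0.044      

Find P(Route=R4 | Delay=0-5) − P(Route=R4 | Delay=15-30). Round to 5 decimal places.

P(Delay=0-5) = 0.056 + 0.039 + 0.030 + 0.105 = 0.230; P(Route=R4 | Delay=0-5) = 0.105/0.230 = 0.456522.
P(Delay=15-30) = 0.006 + 0.064 + 0.093 + 0.072 = 0.235; P(Route=R4 | Delay=15-30) = 0.072/0.235 = 0.306383.
Difference = 0.15014.

0.15014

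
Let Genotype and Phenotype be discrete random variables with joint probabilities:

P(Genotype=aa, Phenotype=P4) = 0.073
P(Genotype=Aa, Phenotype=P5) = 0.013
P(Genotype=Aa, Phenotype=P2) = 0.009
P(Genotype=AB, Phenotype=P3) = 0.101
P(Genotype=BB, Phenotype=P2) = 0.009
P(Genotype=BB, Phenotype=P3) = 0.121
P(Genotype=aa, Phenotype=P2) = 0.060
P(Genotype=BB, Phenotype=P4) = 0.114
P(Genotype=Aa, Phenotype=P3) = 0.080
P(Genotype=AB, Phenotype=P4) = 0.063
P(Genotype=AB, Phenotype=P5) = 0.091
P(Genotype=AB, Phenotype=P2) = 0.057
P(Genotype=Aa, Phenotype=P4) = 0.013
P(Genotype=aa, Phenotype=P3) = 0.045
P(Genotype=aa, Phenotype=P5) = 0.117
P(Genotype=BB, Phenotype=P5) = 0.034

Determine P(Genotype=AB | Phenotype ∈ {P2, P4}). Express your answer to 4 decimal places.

0.3015

P(Phenotype=P2) = 0.009 + 0.060 + 0.057 + 0.009 = 0.135.
P(Phenotype=P4) = 0.013 + 0.073 + 0.063 + 0.114 = 0.263.
P(Phenotype ∈ {P2, P4}) = 0.135 + 0.263 = 0.398; P(Genotype=AB, Phenotype ∈ {P2, P4}) = 0.057 + 0.063 = 0.120.
P(Genotype=AB | Phenotype ∈ {P2, P4}) = 0.120/0.398 = 0.3015.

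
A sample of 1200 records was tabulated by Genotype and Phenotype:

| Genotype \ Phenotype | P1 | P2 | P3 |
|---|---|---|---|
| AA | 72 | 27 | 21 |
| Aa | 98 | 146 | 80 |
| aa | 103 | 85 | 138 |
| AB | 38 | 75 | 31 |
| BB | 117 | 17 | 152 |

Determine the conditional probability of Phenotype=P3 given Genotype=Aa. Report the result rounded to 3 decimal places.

Total with Genotype=Aa: 98 + 146 + 80 = 324.
P(Phenotype=P3 | Genotype=Aa) = 80/324 = 0.247.

0.247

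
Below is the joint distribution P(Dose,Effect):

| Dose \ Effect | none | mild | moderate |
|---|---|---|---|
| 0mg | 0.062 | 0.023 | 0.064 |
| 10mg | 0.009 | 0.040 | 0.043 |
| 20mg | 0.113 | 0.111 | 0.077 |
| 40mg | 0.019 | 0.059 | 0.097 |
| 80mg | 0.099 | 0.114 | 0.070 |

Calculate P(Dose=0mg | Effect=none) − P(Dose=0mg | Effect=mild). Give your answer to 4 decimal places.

0.1390

P(Effect=none) = 0.062 + 0.009 + 0.113 + 0.019 + 0.099 = 0.302; P(Dose=0mg | Effect=none) = 0.062/0.302 = 0.20530.
P(Effect=mild) = 0.023 + 0.040 + 0.111 + 0.059 + 0.114 = 0.347; P(Dose=0mg | Effect=mild) = 0.023/0.347 = 0.06628.
Difference = 0.1390.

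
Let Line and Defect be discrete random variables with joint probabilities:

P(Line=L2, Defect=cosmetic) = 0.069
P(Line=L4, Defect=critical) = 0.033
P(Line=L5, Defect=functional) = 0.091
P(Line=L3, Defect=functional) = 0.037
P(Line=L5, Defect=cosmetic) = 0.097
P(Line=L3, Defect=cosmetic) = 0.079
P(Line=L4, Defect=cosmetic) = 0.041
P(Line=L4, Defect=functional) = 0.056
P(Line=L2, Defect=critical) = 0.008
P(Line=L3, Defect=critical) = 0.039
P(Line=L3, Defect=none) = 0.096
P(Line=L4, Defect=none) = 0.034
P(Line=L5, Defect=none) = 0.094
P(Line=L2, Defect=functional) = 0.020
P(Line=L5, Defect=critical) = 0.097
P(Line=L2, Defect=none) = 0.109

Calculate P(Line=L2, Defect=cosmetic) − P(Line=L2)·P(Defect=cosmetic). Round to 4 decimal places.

0.0101

P(Line=L2) = 0.109 + 0.069 + 0.020 + 0.008 = 0.206.
P(Defect=cosmetic) = 0.069 + 0.079 + 0.041 + 0.097 = 0.286.
P(Line=L2, Defect=cosmetic) − P(Line=L2)P(Defect=cosmetic) = 0.069 − 0.206×0.286 = 0.0101.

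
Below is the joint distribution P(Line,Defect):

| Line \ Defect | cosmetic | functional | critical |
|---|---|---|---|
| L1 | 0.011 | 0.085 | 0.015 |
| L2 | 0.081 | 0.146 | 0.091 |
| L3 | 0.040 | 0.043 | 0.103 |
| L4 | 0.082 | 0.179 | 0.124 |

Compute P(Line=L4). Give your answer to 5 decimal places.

P(Line=L4) = 0.082 + 0.179 + 0.124 = 0.385.

0.38500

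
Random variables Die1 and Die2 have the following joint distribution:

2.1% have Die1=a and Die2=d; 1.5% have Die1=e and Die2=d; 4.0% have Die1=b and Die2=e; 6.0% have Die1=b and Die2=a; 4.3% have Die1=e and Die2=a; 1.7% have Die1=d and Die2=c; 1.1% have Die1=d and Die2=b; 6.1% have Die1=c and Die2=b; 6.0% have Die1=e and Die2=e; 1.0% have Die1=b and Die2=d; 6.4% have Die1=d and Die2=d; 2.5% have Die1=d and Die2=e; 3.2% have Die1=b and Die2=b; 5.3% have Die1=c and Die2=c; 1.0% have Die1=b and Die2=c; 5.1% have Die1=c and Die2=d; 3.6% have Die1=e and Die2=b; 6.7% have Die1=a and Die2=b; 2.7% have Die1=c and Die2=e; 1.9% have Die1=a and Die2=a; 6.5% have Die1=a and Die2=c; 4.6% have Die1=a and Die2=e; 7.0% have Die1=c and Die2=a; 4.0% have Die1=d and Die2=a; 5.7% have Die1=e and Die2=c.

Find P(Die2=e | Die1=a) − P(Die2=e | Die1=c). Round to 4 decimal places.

P(Die1=a) = 0.019 + 0.067 + 0.065 + 0.021 + 0.046 = 0.218; P(Die2=e | Die1=a) = 0.046/0.218 = 0.21101.
P(Die1=c) = 0.070 + 0.061 + 0.053 + 0.051 + 0.027 = 0.262; P(Die2=e | Die1=c) = 0.027/0.262 = 0.10305.
Difference = 0.1080.

0.1080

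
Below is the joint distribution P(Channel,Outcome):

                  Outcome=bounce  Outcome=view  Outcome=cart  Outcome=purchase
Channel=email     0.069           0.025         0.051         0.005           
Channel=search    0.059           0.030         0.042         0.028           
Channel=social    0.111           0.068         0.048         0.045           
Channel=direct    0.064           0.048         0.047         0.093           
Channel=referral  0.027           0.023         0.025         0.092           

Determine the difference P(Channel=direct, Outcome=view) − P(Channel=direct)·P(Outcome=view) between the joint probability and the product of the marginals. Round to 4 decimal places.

-0.0009

P(Channel=direct) = 0.064 + 0.048 + 0.047 + 0.093 = 0.252.
P(Outcome=view) = 0.025 + 0.030 + 0.068 + 0.048 + 0.023 = 0.194.
P(Channel=direct, Outcome=view) − P(Channel=direct)P(Outcome=view) = 0.048 − 0.252×0.194 = -0.0009.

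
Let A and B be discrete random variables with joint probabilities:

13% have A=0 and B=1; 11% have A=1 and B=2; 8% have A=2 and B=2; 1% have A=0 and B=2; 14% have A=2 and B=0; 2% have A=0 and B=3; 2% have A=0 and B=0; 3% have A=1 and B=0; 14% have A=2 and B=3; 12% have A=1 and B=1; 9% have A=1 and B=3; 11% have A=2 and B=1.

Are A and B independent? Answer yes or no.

no

P(A=0) = 0.18 and P(B=1) = 0.36, so their product is 0.0648, but P(A=0, B=1) = 0.13. Since these differ, A and B are not independent.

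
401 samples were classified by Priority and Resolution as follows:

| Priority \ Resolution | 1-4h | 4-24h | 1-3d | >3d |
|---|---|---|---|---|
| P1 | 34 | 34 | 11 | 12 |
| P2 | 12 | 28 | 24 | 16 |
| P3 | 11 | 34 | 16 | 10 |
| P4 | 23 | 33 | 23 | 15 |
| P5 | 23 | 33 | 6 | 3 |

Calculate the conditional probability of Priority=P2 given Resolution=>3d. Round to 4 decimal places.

Total with Resolution=>3d: 12 + 16 + 10 + 15 + 3 = 56.
P(Priority=P2 | Resolution=>3d) = 16/56 = 0.2857.

0.2857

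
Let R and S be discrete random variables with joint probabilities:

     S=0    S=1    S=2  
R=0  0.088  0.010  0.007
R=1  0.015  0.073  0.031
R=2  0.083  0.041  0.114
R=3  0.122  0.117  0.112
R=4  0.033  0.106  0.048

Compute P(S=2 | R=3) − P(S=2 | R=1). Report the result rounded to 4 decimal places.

P(R=3) = 0.122 + 0.117 + 0.112 = 0.351; P(S=2 | R=3) = 0.112/0.351 = 0.31909.
P(R=1) = 0.015 + 0.073 + 0.031 = 0.119; P(S=2 | R=1) = 0.031/0.119 = 0.26050.
Difference = 0.0586.

0.0586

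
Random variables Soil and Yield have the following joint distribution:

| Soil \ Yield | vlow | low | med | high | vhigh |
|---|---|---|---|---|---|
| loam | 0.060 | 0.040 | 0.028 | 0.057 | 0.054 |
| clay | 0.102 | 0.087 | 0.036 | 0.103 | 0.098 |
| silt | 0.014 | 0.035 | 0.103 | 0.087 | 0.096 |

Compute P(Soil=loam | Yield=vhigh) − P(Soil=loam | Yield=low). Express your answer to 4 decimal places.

P(Yield=vhigh) = 0.054 + 0.098 + 0.096 = 0.248; P(Soil=loam | Yield=vhigh) = 0.054/0.248 = 0.21774.
P(Yield=low) = 0.040 + 0.087 + 0.035 = 0.162; P(Soil=loam | Yield=low) = 0.040/0.162 = 0.24691.
Difference = -0.0292.

-0.0292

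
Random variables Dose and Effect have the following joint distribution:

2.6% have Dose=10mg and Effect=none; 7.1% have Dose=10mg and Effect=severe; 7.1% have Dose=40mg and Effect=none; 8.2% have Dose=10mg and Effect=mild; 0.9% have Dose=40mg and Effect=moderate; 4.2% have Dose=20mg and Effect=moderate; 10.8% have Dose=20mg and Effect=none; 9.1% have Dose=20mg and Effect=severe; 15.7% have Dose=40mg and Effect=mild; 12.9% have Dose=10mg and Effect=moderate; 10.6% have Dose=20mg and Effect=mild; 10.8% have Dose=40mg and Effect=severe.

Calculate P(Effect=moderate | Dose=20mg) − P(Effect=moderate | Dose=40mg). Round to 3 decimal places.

0.095

P(Dose=20mg) = 0.108 + 0.106 + 0.042 + 0.091 = 0.347; P(Effect=moderate | Dose=20mg) = 0.042/0.347 = 0.1210.
P(Dose=40mg) = 0.071 + 0.157 + 0.009 + 0.108 = 0.345; P(Effect=moderate | Dose=40mg) = 0.009/0.345 = 0.0261.
Difference = 0.095.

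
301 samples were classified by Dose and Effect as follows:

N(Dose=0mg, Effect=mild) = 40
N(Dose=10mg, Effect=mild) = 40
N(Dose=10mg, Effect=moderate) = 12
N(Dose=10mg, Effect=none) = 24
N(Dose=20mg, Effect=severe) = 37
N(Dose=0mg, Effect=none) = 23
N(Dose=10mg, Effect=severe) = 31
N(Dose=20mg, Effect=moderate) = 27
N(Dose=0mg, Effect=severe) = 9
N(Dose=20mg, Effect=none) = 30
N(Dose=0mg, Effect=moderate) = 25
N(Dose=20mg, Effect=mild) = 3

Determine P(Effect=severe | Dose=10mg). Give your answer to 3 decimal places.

0.290

Total with Dose=10mg: 24 + 40 + 12 + 31 = 107.
P(Effect=severe | Dose=10mg) = 31/107 = 0.290.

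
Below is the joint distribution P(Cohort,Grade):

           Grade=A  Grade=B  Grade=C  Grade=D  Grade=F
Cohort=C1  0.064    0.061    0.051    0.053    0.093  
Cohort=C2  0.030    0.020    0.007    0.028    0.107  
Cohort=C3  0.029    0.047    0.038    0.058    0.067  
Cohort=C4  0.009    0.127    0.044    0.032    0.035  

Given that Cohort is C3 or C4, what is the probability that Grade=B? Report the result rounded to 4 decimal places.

P(Cohort=C3) = 0.029 + 0.047 + 0.038 + 0.058 + 0.067 = 0.239.
P(Cohort=C4) = 0.009 + 0.127 + 0.044 + 0.032 + 0.035 = 0.247.
P(Cohort ∈ {C3, C4}) = 0.239 + 0.247 = 0.486; P(Grade=B, Cohort ∈ {C3, C4}) = 0.047 + 0.127 = 0.174.
P(Grade=B | Cohort ∈ {C3, C4}) = 0.174/0.486 = 0.3580.

0.3580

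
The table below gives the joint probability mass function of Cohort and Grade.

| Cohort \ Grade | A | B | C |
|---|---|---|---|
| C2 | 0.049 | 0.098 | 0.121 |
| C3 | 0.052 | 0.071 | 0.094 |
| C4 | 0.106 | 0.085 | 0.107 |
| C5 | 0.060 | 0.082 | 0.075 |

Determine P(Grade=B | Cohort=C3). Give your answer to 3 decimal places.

P(Cohort=C3) = 0.052 + 0.071 + 0.094 = 0.217.
P(Grade=B | Cohort=C3) = 0.071/0.217 = 0.327.

0.327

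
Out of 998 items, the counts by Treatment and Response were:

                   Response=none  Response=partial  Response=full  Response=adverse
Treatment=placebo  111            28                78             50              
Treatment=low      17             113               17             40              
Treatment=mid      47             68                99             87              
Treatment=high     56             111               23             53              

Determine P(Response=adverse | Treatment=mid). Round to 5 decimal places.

Total with Treatment=mid: 47 + 68 + 99 + 87 = 301.
P(Response=adverse | Treatment=mid) = 87/301 = 0.28904.

0.28904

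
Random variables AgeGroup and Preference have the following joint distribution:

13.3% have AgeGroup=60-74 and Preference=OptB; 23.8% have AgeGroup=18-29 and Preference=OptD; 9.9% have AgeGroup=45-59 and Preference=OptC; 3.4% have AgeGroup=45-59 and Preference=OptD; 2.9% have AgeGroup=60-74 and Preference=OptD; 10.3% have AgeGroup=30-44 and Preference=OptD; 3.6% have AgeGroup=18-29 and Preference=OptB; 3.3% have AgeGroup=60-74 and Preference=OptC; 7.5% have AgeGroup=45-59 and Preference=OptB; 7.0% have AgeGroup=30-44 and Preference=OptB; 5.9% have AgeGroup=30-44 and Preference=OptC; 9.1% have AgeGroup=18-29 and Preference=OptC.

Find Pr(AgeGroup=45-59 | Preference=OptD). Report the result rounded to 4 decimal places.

0.0842

P(Preference=OptD) = 0.238 + 0.103 + 0.034 + 0.029 = 0.404.
P(AgeGroup=45-59 | Preference=OptD) = 0.034/0.404 = 0.0842.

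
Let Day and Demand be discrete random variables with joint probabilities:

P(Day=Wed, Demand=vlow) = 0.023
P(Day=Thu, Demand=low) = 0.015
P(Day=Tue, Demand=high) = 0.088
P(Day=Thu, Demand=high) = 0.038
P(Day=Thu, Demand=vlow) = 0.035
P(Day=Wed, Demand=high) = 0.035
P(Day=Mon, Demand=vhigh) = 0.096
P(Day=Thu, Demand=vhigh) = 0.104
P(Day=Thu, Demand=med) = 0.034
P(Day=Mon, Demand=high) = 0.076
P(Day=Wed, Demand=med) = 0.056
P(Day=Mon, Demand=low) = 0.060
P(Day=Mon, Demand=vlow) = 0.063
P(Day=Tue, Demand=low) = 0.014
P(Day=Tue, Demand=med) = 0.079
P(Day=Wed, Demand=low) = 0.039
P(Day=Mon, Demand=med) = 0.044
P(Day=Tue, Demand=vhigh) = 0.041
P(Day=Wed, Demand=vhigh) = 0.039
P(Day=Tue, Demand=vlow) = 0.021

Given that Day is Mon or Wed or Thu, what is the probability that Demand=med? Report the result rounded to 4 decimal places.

0.1770

P(Day=Mon) = 0.063 + 0.060 + 0.044 + 0.076 + 0.096 = 0.339.
P(Day=Wed) = 0.023 + 0.039 + 0.056 + 0.035 + 0.039 = 0.192.
P(Day=Thu) = 0.035 + 0.015 + 0.034 + 0.038 + 0.104 = 0.226.
P(Day ∈ {Mon, Wed, Thu}) = 0.339 + 0.192 + 0.226 = 0.757; P(Demand=med, Day ∈ {Mon, Wed, Thu}) = 0.044 + 0.056 + 0.034 = 0.134.
P(Demand=med | Day ∈ {Mon, Wed, Thu}) = 0.134/0.757 = 0.1770.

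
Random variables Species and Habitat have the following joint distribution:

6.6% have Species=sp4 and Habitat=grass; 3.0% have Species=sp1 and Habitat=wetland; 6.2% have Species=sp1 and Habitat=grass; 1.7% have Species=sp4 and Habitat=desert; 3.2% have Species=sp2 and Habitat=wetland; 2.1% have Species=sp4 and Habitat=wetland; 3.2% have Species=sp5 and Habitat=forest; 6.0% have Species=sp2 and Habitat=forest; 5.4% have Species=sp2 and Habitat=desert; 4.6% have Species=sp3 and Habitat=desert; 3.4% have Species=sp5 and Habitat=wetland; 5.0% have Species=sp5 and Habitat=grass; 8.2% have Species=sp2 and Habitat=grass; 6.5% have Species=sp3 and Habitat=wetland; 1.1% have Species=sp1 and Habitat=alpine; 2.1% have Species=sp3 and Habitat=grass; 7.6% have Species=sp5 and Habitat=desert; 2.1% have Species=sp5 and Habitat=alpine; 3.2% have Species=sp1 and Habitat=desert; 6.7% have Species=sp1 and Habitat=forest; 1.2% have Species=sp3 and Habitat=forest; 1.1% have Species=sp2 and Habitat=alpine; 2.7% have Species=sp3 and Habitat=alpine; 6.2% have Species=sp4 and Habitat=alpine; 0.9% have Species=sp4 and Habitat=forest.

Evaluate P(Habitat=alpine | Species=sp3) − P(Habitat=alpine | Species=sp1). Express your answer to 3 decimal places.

P(Species=sp3) = 0.012 + 0.021 + 0.065 + 0.046 + 0.027 = 0.171; P(Habitat=alpine | Species=sp3) = 0.027/0.171 = 0.1579.
P(Species=sp1) = 0.067 + 0.062 + 0.030 + 0.032 + 0.011 = 0.202; P(Habitat=alpine | Species=sp1) = 0.011/0.202 = 0.0545.
Difference = 0.103.

0.103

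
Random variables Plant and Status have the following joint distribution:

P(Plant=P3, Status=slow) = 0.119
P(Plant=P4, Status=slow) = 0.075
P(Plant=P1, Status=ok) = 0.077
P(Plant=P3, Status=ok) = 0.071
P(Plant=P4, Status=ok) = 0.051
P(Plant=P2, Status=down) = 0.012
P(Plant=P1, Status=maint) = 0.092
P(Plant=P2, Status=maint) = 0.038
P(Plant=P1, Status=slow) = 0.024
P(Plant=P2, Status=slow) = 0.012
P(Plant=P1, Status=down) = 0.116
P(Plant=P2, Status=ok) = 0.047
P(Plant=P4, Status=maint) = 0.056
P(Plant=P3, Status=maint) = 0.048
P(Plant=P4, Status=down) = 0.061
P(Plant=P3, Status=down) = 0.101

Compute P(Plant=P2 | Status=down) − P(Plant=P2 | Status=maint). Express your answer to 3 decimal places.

P(Status=down) = 0.116 + 0.012 + 0.101 + 0.061 = 0.290; P(Plant=P2 | Status=down) = 0.012/0.290 = 0.0414.
P(Status=maint) = 0.092 + 0.038 + 0.048 + 0.056 = 0.234; P(Plant=P2 | Status=maint) = 0.038/0.234 = 0.1624.
Difference = -0.121.

-0.121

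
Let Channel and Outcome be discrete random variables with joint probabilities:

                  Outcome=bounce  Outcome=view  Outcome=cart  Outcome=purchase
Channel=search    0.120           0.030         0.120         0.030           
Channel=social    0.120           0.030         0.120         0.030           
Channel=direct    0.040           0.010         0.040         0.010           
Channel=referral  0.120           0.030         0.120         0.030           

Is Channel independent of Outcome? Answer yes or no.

yes

Every cell satisfies P(Channel,Outcome) = P(Channel)·P(Outcome). For instance P(Channel=search) = 0.300, P(Outcome=cart) = 0.400, and 0.300×0.400 = 0.120 matches the joint entry. So Channel and Outcome are independent.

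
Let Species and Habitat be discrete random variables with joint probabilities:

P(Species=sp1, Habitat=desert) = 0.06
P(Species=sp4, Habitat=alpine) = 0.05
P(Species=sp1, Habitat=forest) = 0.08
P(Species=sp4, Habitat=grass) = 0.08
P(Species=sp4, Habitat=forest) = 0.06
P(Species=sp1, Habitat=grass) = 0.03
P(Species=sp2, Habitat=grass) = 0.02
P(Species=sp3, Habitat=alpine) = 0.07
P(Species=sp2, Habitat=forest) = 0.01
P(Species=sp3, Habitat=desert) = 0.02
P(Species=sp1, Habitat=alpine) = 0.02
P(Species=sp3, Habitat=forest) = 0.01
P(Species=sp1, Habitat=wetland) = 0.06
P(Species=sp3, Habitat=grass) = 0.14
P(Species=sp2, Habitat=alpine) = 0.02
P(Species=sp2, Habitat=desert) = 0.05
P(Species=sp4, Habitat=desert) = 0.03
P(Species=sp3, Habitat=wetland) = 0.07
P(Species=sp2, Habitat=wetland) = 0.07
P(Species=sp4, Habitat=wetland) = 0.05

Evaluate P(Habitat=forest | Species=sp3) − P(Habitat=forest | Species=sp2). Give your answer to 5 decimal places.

P(Species=sp3) = 0.01 + 0.14 + 0.07 + 0.02 + 0.07 = 0.31; P(Habitat=forest | Species=sp3) = 0.01/0.31 = 0.032258.
P(Species=sp2) = 0.01 + 0.02 + 0.07 + 0.05 + 0.02 = 0.17; P(Habitat=forest | Species=sp2) = 0.01/0.17 = 0.058824.
Difference = -0.02657.

-0.02657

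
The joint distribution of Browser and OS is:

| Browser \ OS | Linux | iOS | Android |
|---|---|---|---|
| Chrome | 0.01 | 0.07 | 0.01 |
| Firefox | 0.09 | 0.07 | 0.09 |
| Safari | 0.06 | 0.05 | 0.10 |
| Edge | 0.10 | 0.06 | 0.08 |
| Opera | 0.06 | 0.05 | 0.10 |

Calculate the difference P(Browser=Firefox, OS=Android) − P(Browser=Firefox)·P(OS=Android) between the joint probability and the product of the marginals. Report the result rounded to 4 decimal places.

-0.0050

P(Browser=Firefox) = 0.09 + 0.07 + 0.09 = 0.25.
P(OS=Android) = 0.01 + 0.09 + 0.10 + 0.08 + 0.10 = 0.38.
P(Browser=Firefox, OS=Android) − P(Browser=Firefox)P(OS=Android) = 0.09 − 0.25×0.38 = -0.0050.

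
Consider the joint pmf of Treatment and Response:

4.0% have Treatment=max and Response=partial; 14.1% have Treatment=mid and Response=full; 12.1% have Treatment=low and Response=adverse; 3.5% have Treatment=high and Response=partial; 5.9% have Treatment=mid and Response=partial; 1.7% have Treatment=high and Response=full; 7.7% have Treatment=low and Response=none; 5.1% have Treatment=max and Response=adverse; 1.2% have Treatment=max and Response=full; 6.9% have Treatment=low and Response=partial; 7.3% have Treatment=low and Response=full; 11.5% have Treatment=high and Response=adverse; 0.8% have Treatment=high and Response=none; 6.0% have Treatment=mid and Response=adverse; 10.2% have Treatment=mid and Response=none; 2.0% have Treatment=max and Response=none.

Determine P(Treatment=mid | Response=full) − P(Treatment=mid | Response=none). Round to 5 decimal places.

0.08749

P(Response=full) = 0.073 + 0.141 + 0.017 + 0.012 = 0.243; P(Treatment=mid | Response=full) = 0.141/0.243 = 0.580247.
P(Response=none) = 0.077 + 0.102 + 0.008 + 0.020 = 0.207; P(Treatment=mid | Response=none) = 0.102/0.207 = 0.492754.
Difference = 0.08749.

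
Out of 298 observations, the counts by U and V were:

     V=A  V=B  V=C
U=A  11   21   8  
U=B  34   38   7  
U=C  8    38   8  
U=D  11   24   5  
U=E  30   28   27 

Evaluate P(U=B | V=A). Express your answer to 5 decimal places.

0.36170

Total with V=A: 11 + 34 + 8 + 11 + 30 = 94.
P(U=B | V=A) = 34/94 = 0.36170.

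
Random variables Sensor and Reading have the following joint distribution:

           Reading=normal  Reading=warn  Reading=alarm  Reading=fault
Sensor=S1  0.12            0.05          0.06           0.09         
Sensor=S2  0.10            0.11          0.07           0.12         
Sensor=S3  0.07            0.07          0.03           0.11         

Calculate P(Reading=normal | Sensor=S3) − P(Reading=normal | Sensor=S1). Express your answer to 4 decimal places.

P(Sensor=S3) = 0.07 + 0.07 + 0.03 + 0.11 = 0.28; P(Reading=normal | Sensor=S3) = 0.07/0.28 = 0.25000.
P(Sensor=S1) = 0.12 + 0.05 + 0.06 + 0.09 = 0.32; P(Reading=normal | Sensor=S1) = 0.12/0.32 = 0.37500.
Difference = -0.1250.

-0.1250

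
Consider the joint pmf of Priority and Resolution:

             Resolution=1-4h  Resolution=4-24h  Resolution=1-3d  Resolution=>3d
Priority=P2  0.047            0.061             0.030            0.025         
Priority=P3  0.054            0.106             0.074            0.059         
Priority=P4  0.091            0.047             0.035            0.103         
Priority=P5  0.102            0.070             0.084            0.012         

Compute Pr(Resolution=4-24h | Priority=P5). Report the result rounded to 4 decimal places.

P(Priority=P5) = 0.102 + 0.070 + 0.084 + 0.012 = 0.268.
P(Resolution=4-24h | Priority=P5) = 0.070/0.268 = 0.2612.

0.2612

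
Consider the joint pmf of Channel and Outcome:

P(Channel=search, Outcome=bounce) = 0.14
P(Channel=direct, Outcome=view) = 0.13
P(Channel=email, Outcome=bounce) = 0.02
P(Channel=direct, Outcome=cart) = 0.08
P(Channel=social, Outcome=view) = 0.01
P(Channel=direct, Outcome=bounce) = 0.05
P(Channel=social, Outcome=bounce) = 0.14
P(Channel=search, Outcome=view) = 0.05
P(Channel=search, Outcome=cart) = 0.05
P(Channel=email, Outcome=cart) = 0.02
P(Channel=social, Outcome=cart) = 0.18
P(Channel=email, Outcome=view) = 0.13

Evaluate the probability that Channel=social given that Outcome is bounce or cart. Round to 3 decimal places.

P(Outcome=bounce) = 0.02 + 0.14 + 0.14 + 0.05 = 0.35.
P(Outcome=cart) = 0.02 + 0.05 + 0.18 + 0.08 = 0.33.
P(Outcome ∈ {bounce, cart}) = 0.35 + 0.33 = 0.68; P(Channel=social, Outcome ∈ {bounce, cart}) = 0.14 + 0.18 = 0.32.
P(Channel=social | Outcome ∈ {bounce, cart}) = 0.32/0.68 = 0.471.

0.471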